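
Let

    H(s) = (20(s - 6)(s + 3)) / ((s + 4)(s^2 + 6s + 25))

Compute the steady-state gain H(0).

At s = 0 each factor (s + a) contributes a and each (s^2 + bs + c) contributes c.
H(0) = 20·(-6) · (3) / ((4) · (25)) = -360/100 = -18/5.

H(0) = -18/5 ≈ -3.600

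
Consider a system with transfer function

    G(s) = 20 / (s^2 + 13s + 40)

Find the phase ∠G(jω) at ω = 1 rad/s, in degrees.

At s = j1: numerator = 20, denominator = 39 + j13.
∠G = ∠num − ∠den = 0° − (18.435°) = -18.43°.

∠G(j1) ≈ -18.43°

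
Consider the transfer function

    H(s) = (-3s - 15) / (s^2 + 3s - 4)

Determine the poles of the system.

The poles are the roots of the denominator s^2 + 3s - 4 = 0.
Factoring: (s - 1)(s + 4) = 0, so s = 1 and s = -4.

s = 1, -4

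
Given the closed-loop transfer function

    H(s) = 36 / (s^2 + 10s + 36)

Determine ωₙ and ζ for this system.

Compare the denominator to the standard form s^2 + 2ζωₙs + ωₙ².
ωₙ² = 36, so ωₙ = 6 rad/s.
2ζωₙ = 10, so ζ = 10/(2·6) ≈ 0.8333.

ωₙ = 6 rad/s, ζ ≈ 0.8333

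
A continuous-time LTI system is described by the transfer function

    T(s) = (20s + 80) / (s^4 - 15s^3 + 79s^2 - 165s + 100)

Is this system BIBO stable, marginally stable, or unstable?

unstable

The denominator s^4 - 15s^3 + 79s^2 - 165s + 100 factors as (s - 5)^2(s - 4)(s - 1), giving poles at s = 5, 4, 5, 1.
Since the pole(s) at s = 5, 4, 5, 1 lie in the right half-plane, the system is unstable.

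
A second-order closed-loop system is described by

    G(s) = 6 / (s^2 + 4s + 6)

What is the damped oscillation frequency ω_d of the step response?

Comparing s^2 + 4s + 6 to s^2 + 2ζωₙs + ωₙ²: ωₙ = √6 ≈ 2.449 rad/s and ζ = 4/(2·√6) ≈ 0.8165.
ζωₙ = 4/2 = 2, so ω_d = ωₙ√(1−ζ²) = √(ωₙ² − (ζωₙ)²) = √(6 − 2²) = √2 ≈ 1.414 rad/s.

ω_d ≈ 1.414 rad/s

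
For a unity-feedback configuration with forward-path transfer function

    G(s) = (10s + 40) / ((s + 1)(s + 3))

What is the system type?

The denominator has no factor of s at the origin — no free integrator — so this is a Type 0 system.

Type 0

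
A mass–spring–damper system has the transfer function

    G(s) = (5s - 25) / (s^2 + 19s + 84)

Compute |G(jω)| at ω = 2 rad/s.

|G(j2)| ≈ 0.3040

Substitute s = j2: numerator = -25 + j10, denominator = 80 + j38.
|G(j2)| = |-25 + j10| / |80 + j38| = 26.926 / 88.566 ≈ 0.3040.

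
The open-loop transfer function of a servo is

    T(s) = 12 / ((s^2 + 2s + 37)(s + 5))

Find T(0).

T(0) = 12/185 ≈ 0.06486

At s = 0 each factor (s + a) contributes a and each (s^2 + bs + c) contributes c.
T(0) = 12·1 / ((37) · (5)) = 12/185 = 12/185.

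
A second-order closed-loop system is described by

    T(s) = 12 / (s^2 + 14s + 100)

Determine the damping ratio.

ζ = 0.7

Compare the denominator to the standard form s^2 + 2ζωₙs + ωₙ².
ωₙ² = 100, so ωₙ = 10 rad/s.
2ζωₙ = 14, so ζ = 14/(2·10) = 0.7.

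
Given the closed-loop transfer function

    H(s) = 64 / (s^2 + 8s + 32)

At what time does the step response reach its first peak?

Comparing s^2 + 8s + 32 to s^2 + 2ζωₙs + ωₙ²: ωₙ = √32 ≈ 5.657 rad/s and ζ = 8/(2·√32) ≈ 0.7071.
ζωₙ = 8/2 = 4, so ω_d = ωₙ√(1−ζ²) = √(ωₙ² − (ζωₙ)²) = √(32 − 4²) = √16 = 4 rad/s.
t_p = π/ω_d = π/4 ≈ 0.7854 s.

t_p ≈ 0.7854 s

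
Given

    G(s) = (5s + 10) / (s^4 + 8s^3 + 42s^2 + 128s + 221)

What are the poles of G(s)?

s = -1 + 4j, -1 - 4j, -3 + 2j, -3 - 2j

The poles are the roots of the denominator s^4 + 8s^3 + 42s^2 + 128s + 221 = 0.
No real roots exist; factor into two real quadratics: (s^2 + 2s + 17)(s^2 + 6s + 13) = 0.
Each quadratic gives a conjugate pair via the quadratic formula.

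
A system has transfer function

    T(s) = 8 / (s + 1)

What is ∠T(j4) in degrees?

∠T(j4) ≈ -75.96°

At s = j4: numerator = 8, denominator = 1 + j4.
∠T = ∠num − ∠den = 0° − (75.964°) = -75.96°.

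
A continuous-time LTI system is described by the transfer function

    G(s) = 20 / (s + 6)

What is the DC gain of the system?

At s = 0 each factor (s + a) contributes a and each (s^2 + bs + c) contributes c.
G(0) = 20·1 / ((6)) = 20/6 = 10/3.

G(0) = 10/3 ≈ 3.333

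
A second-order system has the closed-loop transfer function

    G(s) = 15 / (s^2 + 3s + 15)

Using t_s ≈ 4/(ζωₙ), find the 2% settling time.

t_s ≈ 2.667 s

Comparing s^2 + 3s + 15 to s^2 + 2ζωₙs + ωₙ²: ωₙ = √15 ≈ 3.873 rad/s and ζ = 3/(2·√15) ≈ 0.3873.
ζωₙ = 3/2 = 1.5, so t_s ≈ 4/(ζωₙ) = 4/1.5 ≈ 2.667 s.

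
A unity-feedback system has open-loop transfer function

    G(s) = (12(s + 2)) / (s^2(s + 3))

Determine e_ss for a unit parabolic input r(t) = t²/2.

e_ss = 0.1250

G(s) has 2 poles at the origin.
This is a Type 2 system. Ka = lim_{s→0} s^2·G(s) = 24/3 = 8.
e_ss = 1/Ka = 1/(8) = 1/8 ≈ 0.1250.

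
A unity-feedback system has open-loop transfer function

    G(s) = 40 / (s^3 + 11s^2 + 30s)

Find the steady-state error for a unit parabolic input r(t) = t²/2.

e_ss = ∞

G(s) has one pole at the origin.
This is a Type 1 system; Ka = lim_{s→0} s^2·G(s) = 0, so the steady-state error for a parabola input is infinite.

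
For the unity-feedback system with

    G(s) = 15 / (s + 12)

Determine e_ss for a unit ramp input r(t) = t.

e_ss = ∞

G(s) has no poles at the origin.
This is a Type 0 system; Kv = lim_{s→0} s·G(s) = 0, so the steady-state error for a ramp input is infinite.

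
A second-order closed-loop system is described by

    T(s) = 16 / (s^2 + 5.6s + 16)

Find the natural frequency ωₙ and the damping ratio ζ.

ωₙ = 4 rad/s, ζ = 0.7

Compare the denominator to the standard form s^2 + 2ζωₙs + ωₙ².
ωₙ² = 16, so ωₙ = 4 rad/s.
2ζωₙ = 5.6, so ζ = 5.6/(2·4) = 0.7.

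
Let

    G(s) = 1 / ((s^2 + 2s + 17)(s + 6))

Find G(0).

Set s = 0: G(0) = (1) / (102) = 1/102.

G(0) = 1/102 ≈ 0.009804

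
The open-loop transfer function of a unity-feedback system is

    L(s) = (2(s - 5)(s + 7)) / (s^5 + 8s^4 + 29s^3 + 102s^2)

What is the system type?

Type 2

The denominator has 2 factors of s at the origin (free integrators), so this is a Type 2 system.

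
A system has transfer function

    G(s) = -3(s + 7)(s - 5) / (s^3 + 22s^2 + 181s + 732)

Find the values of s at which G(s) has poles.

s = -5 + 6j, -5 - 6j, -12

The poles are the roots of the denominator s^3 + 22s^2 + 181s + 732 = 0.
Trying s = -12: the polynomial evaluates to 0, so (s + 12) is a factor.
Dividing out leaves s^2 + 10s + 61 = 0.
The quadratic formula then gives s = -5 ± 6j.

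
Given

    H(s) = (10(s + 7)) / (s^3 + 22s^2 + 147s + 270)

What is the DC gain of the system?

Set s = 0: H(0) = (70) / (270) = 7/27.

H(0) = 7/27 ≈ 0.2593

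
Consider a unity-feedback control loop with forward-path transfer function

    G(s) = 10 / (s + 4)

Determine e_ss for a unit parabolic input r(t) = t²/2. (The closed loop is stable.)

G(s) has no poles at the origin.
This is a Type 0 system; Ka = lim_{s→0} s^2·G(s) = 0, so the steady-state error for a parabola input is infinite.

e_ss = ∞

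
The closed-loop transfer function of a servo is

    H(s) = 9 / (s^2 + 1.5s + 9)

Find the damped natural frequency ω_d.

ω_d ≈ 2.905 rad/s

Comparing s^2 + 1.5s + 9 to s^2 + 2ζωₙs + ωₙ²: ωₙ = 3 rad/s and ζ = 1.5/(2·3) = 0.25.
ζωₙ = 1.5/2 = 0.75, so ω_d = ωₙ√(1−ζ²) = √(ωₙ² − (ζωₙ)²) = √(9 − 0.75²) = √8.4375 ≈ 2.905 rad/s.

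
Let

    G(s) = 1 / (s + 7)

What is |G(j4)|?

|G(j4)| ≈ 0.1240

Substitute s = j4: numerator = 1, denominator = 7 + j4.
|G(j4)| = |1| / |7 + j4| = 1 / 8.0623 ≈ 0.1240.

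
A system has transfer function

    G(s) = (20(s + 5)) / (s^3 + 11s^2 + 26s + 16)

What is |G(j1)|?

|G(j1)| = 4

Substitute s = j1: numerator = 100 + j20, denominator = 5 + j25.
|G(j1)| = |100 + j20| / |5 + j25| = 101.98 / 25.495 = 4.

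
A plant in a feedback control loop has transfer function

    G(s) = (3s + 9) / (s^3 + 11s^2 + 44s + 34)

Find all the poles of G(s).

s = -1, -5 ± 3j

The poles are the roots of the denominator s^3 + 11s^2 + 44s + 34 = 0.
Trying s = -1: the polynomial evaluates to 0, so (s + 1) is a factor.
Dividing out leaves s^2 + 10s + 34 = 0.
The quadratic formula then gives s = -5 ± 3j.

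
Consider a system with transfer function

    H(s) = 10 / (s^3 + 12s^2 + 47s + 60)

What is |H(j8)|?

|H(j8)| ≈ 0.01387

Substitute s = j8: numerator = 10, denominator = -708 - j136.
|H(j8)| = |10| / |-708 - j136| = 10 / 720.94 ≈ 0.01387.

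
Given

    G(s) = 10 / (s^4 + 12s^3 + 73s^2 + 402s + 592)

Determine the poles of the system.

s = -1 + 6j, -1 - 6j, -2, -8

The poles are the roots of the denominator s^4 + 12s^3 + 73s^2 + 402s + 592 = 0.
Trying s = -2: the polynomial evaluates to 0, so (s + 2) is a factor.
Dividing out leaves s^3 + 10s^2 + 53s + 296 = 0.
This factors further as (s^2 + 2s + 37)(s + 8) = 0.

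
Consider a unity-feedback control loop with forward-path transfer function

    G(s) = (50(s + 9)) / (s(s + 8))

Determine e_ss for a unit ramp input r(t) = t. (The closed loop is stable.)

e_ss = 0.01778

G(s) has one pole at the origin.
This is a Type 1 system. Kv = lim_{s→0} s·G(s) = 450/8 = 225/4.
e_ss = 1/Kv = 1/(225/4) = 4/225 ≈ 0.01778.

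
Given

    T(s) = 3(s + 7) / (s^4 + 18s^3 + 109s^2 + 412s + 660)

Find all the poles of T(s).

s = -2 ± 4j, -11, -3

The poles are the roots of the denominator s^4 + 18s^3 + 109s^2 + 412s + 660 = 0.
Trying s = -11: the polynomial evaluates to 0, so (s + 11) is a factor.
Dividing out leaves s^3 + 7s^2 + 32s + 60 = 0.
This factors further as (s^2 + 4s + 20)(s + 3) = 0.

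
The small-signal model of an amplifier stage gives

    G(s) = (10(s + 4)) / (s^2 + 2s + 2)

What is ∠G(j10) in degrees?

At s = j10: numerator = 40 + j100, denominator = -98 + j20.
∠G = ∠num − ∠den = 68.199° − (168.47°) = -100.3°.

∠G(j10) ≈ -100.3°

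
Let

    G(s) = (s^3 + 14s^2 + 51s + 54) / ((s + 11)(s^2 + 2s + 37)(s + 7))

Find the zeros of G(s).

s = -9, -2, -3

Set the numerator to zero: s^3 + 14s^2 + 51s + 54 = 0.
Factoring: (s + 9)(s + 2)(s + 3) = 0.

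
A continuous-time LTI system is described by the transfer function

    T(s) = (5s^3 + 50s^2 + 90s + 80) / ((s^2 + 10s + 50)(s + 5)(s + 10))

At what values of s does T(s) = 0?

Set the numerator to zero: 5s^3 + 50s^2 + 90s + 80 = 0, i.e. 5·(s^3 + 10s^2 + 18s + 16) = 0.
Factoring: (s^2 + 2s + 2)(s + 8) = 0.

s = -1 ± j, -8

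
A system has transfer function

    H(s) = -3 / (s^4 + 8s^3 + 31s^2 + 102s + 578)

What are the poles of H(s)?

The poles are the roots of the denominator s^4 + 8s^3 + 31s^2 + 102s + 578 = 0.
No real roots exist; factor into two real quadratics: (s^2 - 2s + 17)(s^2 + 10s + 34) = 0.
Each quadratic gives a conjugate pair via the quadratic formula.

s = 1 + 4j, 1 - 4j, -5 + 3j, -5 - 3j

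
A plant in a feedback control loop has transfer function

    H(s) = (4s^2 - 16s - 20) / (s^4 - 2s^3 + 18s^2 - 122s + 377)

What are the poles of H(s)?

s = 3 + 2j, 3 - 2j, -2 + 5j, -2 - 5j

The poles are the roots of the denominator s^4 - 2s^3 + 18s^2 - 122s + 377 = 0.
No real roots exist; factor into two real quadratics: (s^2 - 6s + 13)(s^2 + 4s + 29) = 0.
Each quadratic gives a conjugate pair via the quadratic formula.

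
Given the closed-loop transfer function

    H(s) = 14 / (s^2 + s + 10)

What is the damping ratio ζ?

ζ ≈ 0.1581

Compare the denominator to the standard form s^2 + 2ζωₙs + ωₙ².
ωₙ² = 10, so ωₙ = √10 ≈ 3.162 rad/s.
2ζωₙ = 1, so ζ = 1/(2·√10) ≈ 0.1581.
With ζ = 0.1581 the response is underdamped.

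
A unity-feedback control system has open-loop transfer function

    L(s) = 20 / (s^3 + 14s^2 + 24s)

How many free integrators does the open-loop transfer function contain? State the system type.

Type 1

The denominator has 1 factor of s at the origin (free integrator), so this is a Type 1 system.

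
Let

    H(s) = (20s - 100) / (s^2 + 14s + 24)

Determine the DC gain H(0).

H(0) = -25/6 ≈ -4.167

Set s = 0: H(0) = (-100) / (24) = -25/6.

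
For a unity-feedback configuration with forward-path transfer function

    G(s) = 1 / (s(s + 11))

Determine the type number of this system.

The denominator has 1 factor of s at the origin (free integrator), so this is a Type 1 system.

Type 1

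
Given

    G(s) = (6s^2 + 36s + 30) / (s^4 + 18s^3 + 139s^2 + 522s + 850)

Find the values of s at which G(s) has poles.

s = -5 + 3j, -5 - 3j, -4 + 3j, -4 - 3j

The poles are the roots of the denominator s^4 + 18s^3 + 139s^2 + 522s + 850 = 0.
No real roots exist; factor into two real quadratics: (s^2 + 10s + 34)(s^2 + 8s + 25) = 0.
Each quadratic gives a conjugate pair via the quadratic formula.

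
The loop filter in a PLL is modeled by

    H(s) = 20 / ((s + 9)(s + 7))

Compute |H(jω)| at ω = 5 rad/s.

Substitute s = j5: numerator = 20, denominator = 38 + j80.
|H(j5)| = |20| / |38 + j80| = 20 / 88.566 ≈ 0.2258.

|H(j5)| ≈ 0.2258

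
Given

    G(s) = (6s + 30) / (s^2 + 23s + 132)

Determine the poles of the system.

The poles are the roots of the denominator s^2 + 23s + 132 = 0.
Factoring: (s + 12)(s + 11) = 0, so s = -12 and s = -11.

s = -12, -11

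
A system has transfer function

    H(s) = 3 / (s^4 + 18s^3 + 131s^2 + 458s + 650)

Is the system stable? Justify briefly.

The denominator s^4 + 18s^3 + 131s^2 + 458s + 650 factors as (s^2 + 8s + 25)(s^2 + 10s + 26), giving poles at s = -4 ± 3j, -5 ± j.
Since all poles lie strictly in the left half-plane, the system is stable.

stable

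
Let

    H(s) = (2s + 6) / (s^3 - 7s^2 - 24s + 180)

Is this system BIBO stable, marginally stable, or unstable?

unstable

The denominator s^3 - 7s^2 - 24s + 180 factors as (s + 5)(s - 6)^2, giving poles at s = -5, 6, 6.
Since the pole(s) at s = 6, 6 lie in the right half-plane, the system is unstable.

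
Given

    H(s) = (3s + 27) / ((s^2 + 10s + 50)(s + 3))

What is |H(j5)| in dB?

|H(j5)|_dB ≈ -20.5 dB

Substitute s = j5: numerator = 27 + j15, denominator = -175 + j275.
|H(j5)| = |27 + j15| / |-175 + j275| = 30.887 / 325.96 ≈ 0.09476.
In decibels: 20·log₁₀(0.09476) ≈ -20.5 dB.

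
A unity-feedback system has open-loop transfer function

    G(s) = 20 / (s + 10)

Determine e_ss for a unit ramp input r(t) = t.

G(s) has no poles at the origin.
This is a Type 0 system; Kv = lim_{s→0} s·G(s) = 0, so the steady-state error for a ramp input is infinite.

e_ss = ∞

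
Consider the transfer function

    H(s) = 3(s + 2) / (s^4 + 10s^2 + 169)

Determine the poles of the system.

s = 2 ± 3j, -2 ± 3j

The poles are the roots of the denominator s^4 + 10s^2 + 169 = 0.
No real roots exist; factor into two real quadratics: (s^2 - 4s + 13)(s^2 + 4s + 13) = 0.
Each quadratic gives a conjugate pair via the quadratic formula.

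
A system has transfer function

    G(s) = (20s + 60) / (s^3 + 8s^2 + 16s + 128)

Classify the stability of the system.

The denominator s^3 + 8s^2 + 16s + 128 factors as (s^2 + 16)(s + 8), giving poles at s = 4j, -4j, -8.
Since the simple pole(s) at s = 4j, -4j lie on the jω-axis with none in the right half-plane, the system is marginally stable.

marginally stable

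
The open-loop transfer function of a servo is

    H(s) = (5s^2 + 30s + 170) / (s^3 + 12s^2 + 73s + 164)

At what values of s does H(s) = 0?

Set the numerator to zero: 5s^2 + 30s + 170 = 0, i.e. 5·(s^2 + 6s + 34) = 0.
Factoring: (s^2 + 6s + 34) = 0.

s = -3 + 5j, -3 - 5j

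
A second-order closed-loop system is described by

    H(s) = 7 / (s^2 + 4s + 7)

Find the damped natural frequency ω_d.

Comparing s^2 + 4s + 7 to s^2 + 2ζωₙs + ωₙ²: ωₙ = √7 ≈ 2.646 rad/s and ζ = 4/(2·√7) ≈ 0.7559.
ζωₙ = 4/2 = 2, so ω_d = ωₙ√(1−ζ²) = √(ωₙ² − (ζωₙ)²) = √(7 − 2²) = √3 ≈ 1.732 rad/s.

ω_d ≈ 1.732 rad/s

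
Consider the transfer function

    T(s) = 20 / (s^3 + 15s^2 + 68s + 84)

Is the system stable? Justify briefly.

The denominator s^3 + 15s^2 + 68s + 84 factors as (s + 2)(s + 6)(s + 7), giving poles at s = -2, -6, -7.
Since all poles lie strictly in the left half-plane, the system is stable.

stable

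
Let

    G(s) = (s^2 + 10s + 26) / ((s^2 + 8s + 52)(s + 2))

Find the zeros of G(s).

Set the numerator to zero: s^2 + 10s + 26 = 0.
Factoring: (s^2 + 10s + 26) = 0.

s = -5 ± j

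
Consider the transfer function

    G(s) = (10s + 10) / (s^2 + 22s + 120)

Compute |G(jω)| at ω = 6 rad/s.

|G(j6)| ≈ 0.3888

Substitute s = j6: numerator = 10 + j60, denominator = 84 + j132.
|G(j6)| = |10 + j60| / |84 + j132| = 60.828 / 156.46 ≈ 0.3888.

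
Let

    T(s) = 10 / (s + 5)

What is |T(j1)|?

|T(j1)| ≈ 1.961

Substitute s = j1: numerator = 10, denominator = 5 + j1.
|T(j1)| = |10| / |5 + j1| = 10 / 5.0990 ≈ 1.961.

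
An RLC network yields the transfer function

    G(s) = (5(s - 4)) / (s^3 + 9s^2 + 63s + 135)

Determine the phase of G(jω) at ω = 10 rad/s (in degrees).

At s = j10: numerator = -20 + j50, denominator = -765 - j370.
∠G = ∠num − ∠den = 111.80° − (-154.19°) = 266.0°, which wraps to -94.01°.

∠G(j10) ≈ -94.01°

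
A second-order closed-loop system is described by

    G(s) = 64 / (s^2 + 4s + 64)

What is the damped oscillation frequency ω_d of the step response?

ω_d ≈ 7.746 rad/s

Comparing s^2 + 4s + 64 to s^2 + 2ζωₙs + ωₙ²: ωₙ = 8 rad/s and ζ = 4/(2·8) = 0.25.
ζωₙ = 4/2 = 2, so ω_d = ωₙ√(1−ζ²) = √(ωₙ² − (ζωₙ)²) = √(64 − 2²) = √60 ≈ 7.746 rad/s.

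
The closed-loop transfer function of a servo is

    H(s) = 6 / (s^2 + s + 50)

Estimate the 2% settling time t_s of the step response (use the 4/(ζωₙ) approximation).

t_s ≈ 8 s

Comparing s^2 + s + 50 to s^2 + 2ζωₙs + ωₙ²: ωₙ = √50 ≈ 7.071 rad/s and ζ = 1/(2·√50) ≈ 0.07071.
ζωₙ = 1/2 = 0.5, so t_s ≈ 4/(ζωₙ) = 4/0.5 = 8 s.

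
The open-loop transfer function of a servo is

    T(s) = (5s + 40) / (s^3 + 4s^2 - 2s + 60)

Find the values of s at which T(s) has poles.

The poles are the roots of the denominator s^3 + 4s^2 - 2s + 60 = 0.
Trying s = -6: the polynomial evaluates to 0, so (s + 6) is a factor.
Dividing out leaves s^2 - 2s + 10 = 0.
The quadratic formula then gives s = 1 ± 3j.

s = 1 ± 3j, -6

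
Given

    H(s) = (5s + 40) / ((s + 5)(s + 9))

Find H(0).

Set s = 0: H(0) = (40) / (45) = 8/9.

H(0) = 8/9 ≈ 0.8889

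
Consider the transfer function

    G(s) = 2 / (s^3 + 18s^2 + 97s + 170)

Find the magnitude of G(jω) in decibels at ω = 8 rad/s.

Substitute s = j8: numerator = 2, denominator = -982 + j264.
|G(j8)| = |2| / |-982 + j264| = 2 / 1016.9 ≈ 0.001967.
In decibels: 20·log₁₀(0.001967) ≈ -54.1 dB.

|G(j8)|_dB ≈ -54.1 dB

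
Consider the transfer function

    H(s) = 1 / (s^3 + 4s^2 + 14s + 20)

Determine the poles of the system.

s = -1 + 3j, -1 - 3j, -2

The poles are the roots of the denominator s^3 + 4s^2 + 14s + 20 = 0.
Trying s = -2: the polynomial evaluates to 0, so (s + 2) is a factor.
Dividing out leaves s^2 + 2s + 10 = 0.
The quadratic formula then gives s = -1 ± 3j.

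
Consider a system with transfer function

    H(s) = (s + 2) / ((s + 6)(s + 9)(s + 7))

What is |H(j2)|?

|H(j2)| ≈ 0.006663

Substitute s = j2: numerator = 2 + j2, denominator = 290 + j310.
|H(j2)| = |2 + j2| / |290 + j310| = 2.8284 / 424.50 ≈ 0.006663.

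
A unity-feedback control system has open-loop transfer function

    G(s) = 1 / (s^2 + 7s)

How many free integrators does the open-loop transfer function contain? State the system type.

Type 1

The denominator has 1 factor of s at the origin (free integrator), so this is a Type 1 system.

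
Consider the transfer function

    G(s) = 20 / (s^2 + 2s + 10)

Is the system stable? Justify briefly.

stable

The denominator s^2 + 2s + 10 factors as (s^2 + 2s + 10), giving poles at s = -1 ± 3j.
Since all poles lie strictly in the left half-plane, the system is stable.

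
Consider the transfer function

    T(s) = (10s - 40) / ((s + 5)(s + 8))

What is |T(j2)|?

|T(j2)| ≈ 1.007

Substitute s = j2: numerator = -40 + j20, denominator = 36 + j26.
|T(j2)| = |-40 + j20| / |36 + j26| = 44.721 / 44.407 ≈ 1.007.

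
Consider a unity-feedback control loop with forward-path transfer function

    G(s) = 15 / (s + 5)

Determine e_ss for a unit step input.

e_ss = 0.2500

G(s) has no poles at the origin.
This is a Type 0 system. Kp = lim_{s→0} G(s) = 15/5 = 3.
e_ss = 1/(1 + Kp) = 1/(1 + 3) = 1/4 ≈ 0.2500.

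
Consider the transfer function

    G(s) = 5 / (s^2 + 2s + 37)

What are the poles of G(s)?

s = -1 ± 6j

The poles are the roots of the denominator s^2 + 2s + 37 = 0.
Using the quadratic formula: s = (-2 ± √(-144))/2 = -1 ± 6j.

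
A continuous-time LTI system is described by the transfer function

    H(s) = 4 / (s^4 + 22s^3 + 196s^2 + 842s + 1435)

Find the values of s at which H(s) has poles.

The poles are the roots of the denominator s^4 + 22s^3 + 196s^2 + 842s + 1435 = 0.
Trying s = -5: the polynomial evaluates to 0, so (s + 5) is a factor.
Dividing out leaves s^3 + 17s^2 + 111s + 287 = 0.
This factors further as (s^2 + 10s + 41)(s + 7) = 0.

s = -5 ± 4j, -5, -7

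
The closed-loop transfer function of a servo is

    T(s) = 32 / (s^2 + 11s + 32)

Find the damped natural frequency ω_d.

ω_d ≈ 1.323 rad/s

Comparing s^2 + 11s + 32 to s^2 + 2ζωₙs + ωₙ²: ωₙ = √32 ≈ 5.657 rad/s and ζ = 11/(2·√32) ≈ 0.9723.
ζωₙ = 11/2 = 5.5, so ω_d = ωₙ√(1−ζ²) = √(ωₙ² − (ζωₙ)²) = √(32 − 5.5²) = √1.75 ≈ 1.323 rad/s.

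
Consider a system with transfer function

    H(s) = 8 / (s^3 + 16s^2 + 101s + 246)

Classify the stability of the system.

The denominator s^3 + 16s^2 + 101s + 246 factors as (s + 6)(s^2 + 10s + 41), giving poles at s = -6, -5 ± 4j.
Since all poles lie strictly in the left half-plane, the system is stable.

stable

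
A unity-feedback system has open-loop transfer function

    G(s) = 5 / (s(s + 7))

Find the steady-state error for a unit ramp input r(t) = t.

G(s) has one pole at the origin.
This is a Type 1 system. Kv = lim_{s→0} s·G(s) = 5/7.
e_ss = 1/Kv = 1/(5/7) = 7/5 ≈ 1.400.

e_ss = 1.400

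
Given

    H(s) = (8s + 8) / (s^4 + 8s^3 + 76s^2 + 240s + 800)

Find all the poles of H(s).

s = -2 + 6j, -2 - 6j, -2 + 4j, -2 - 4j

The poles are the roots of the denominator s^4 + 8s^3 + 76s^2 + 240s + 800 = 0.
No real roots exist; factor into two real quadratics: (s^2 + 4s + 40)(s^2 + 4s + 20) = 0.
Each quadratic gives a conjugate pair via the quadratic formula.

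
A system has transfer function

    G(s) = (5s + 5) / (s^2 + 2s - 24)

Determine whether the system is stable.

The denominator s^2 + 2s - 24 factors as (s - 4)(s + 6), giving poles at s = 4, -6.
Since the pole(s) at s = 4 lie in the right half-plane, the system is unstable.

unstable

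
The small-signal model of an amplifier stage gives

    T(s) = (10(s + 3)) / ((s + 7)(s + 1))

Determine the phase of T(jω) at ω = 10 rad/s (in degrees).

∠T(j10) ≈ -66.00°

At s = j10: numerator = 30 + j100, denominator = -93 + j80.
∠T = ∠num − ∠den = 73.301° − (139.30°) = -66.00°.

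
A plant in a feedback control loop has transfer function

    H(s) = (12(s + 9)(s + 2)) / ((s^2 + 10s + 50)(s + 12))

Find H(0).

At s = 0 each factor (s + a) contributes a and each (s^2 + bs + c) contributes c.
H(0) = 12·(9) · (2) / ((50) · (12)) = 216/600 = 9/25.

H(0) = 9/25 ≈ 0.3600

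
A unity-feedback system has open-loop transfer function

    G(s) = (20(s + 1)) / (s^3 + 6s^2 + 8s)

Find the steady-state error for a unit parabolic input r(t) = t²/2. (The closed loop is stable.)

G(s) has one pole at the origin.
This is a Type 1 system; Ka = lim_{s→0} s^2·G(s) = 0, so the steady-state error for a parabola input is infinite.

e_ss = ∞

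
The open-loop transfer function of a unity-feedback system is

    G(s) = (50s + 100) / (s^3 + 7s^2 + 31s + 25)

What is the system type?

The denominator has no factor of s at the origin — no free integrator — so this is a Type 0 system.

Type 0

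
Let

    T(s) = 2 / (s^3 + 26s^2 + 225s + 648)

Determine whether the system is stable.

stable

The denominator s^3 + 26s^2 + 225s + 648 factors as (s + 9)^2(s + 8), giving poles at s = -9, -9, -8.
Since all poles lie strictly in the left half-plane, the system is stable.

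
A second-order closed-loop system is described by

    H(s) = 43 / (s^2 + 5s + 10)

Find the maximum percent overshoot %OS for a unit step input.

Comparing s^2 + 5s + 10 to s^2 + 2ζωₙs + ωₙ²: ωₙ = √10 ≈ 3.162 rad/s and ζ = 5/(2·√10) ≈ 0.7906.
%OS = 100·exp(−πζ/√(1−ζ²)) = 100·exp(−π·0.7906/√(1−0.7906²)) ≈ 1.73%.

%OS ≈ 1.73%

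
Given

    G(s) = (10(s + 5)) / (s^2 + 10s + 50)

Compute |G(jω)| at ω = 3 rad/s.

|G(j3)| ≈ 1.148

Substitute s = j3: numerator = 50 + j30, denominator = 41 + j30.
|G(j3)| = |50 + j30| / |41 + j30| = 58.310 / 50.804 ≈ 1.148.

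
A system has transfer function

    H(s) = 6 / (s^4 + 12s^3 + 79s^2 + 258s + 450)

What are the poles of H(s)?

s = -3 ± 3j, -3 ± 4j

The poles are the roots of the denominator s^4 + 12s^3 + 79s^2 + 258s + 450 = 0.
No real roots exist; factor into two real quadratics: (s^2 + 6s + 18)(s^2 + 6s + 25) = 0.
Each quadratic gives a conjugate pair via the quadratic formula.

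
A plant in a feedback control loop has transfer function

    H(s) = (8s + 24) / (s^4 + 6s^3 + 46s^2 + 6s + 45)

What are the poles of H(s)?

The poles are the roots of the denominator s^4 + 6s^3 + 46s^2 + 6s + 45 = 0.
No real roots exist; factor into two real quadratics: (s^2 + 1)(s^2 + 6s + 45) = 0.
Each quadratic gives a conjugate pair via the quadratic formula.

s = ±j, -3 ± 6j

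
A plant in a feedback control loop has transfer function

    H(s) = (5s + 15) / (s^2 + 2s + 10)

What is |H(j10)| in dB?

Substitute s = j10: numerator = 15 + j50, denominator = -90 + j20.
|H(j10)| = |15 + j50| / |-90 + j20| = 52.202 / 92.195 ≈ 0.5662.
In decibels: 20·log₁₀(0.5662) ≈ -4.94 dB.

|H(j10)|_dB ≈ -4.94 dB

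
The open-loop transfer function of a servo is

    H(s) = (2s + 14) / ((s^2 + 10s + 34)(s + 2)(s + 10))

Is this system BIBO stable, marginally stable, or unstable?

The poles can be read from the denominator factors: s = -5 ± 3j, -2, -10.
Since all poles lie strictly in the left half-plane, the system is stable.

stable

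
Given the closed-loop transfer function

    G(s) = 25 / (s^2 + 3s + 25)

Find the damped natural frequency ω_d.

ω_d ≈ 4.770 rad/s

Comparing s^2 + 3s + 25 to s^2 + 2ζωₙs + ωₙ²: ωₙ = 5 rad/s and ζ = 3/(2·5) = 0.3.
ζωₙ = 3/2 = 1.5, so ω_d = ωₙ√(1−ζ²) = √(ωₙ² − (ζωₙ)²) = √(25 − 1.5²) = √22.75 ≈ 4.770 rad/s.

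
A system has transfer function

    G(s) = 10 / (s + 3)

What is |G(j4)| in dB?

Substitute s = j4: numerator = 10, denominator = 3 + j4.
|G(j4)| = |10| / |3 + j4| = 10 / 5 = 2.
In decibels: 20·log₁₀(2) ≈ 6.02 dB.

|G(j4)|_dB ≈ 6.02 dB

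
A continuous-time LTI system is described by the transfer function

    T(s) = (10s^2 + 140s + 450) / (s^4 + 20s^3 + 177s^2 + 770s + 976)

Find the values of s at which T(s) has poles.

s = -5 ± 6j, -8, -2

The poles are the roots of the denominator s^4 + 20s^3 + 177s^2 + 770s + 976 = 0.
Trying s = -8: the polynomial evaluates to 0, so (s + 8) is a factor.
Dividing out leaves s^3 + 12s^2 + 81s + 122 = 0.
This factors further as (s^2 + 10s + 61)(s + 2) = 0.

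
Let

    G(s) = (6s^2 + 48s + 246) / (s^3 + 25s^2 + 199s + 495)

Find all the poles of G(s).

s = -5, -9, -11

The poles are the roots of the denominator s^3 + 25s^2 + 199s + 495 = 0.
Trying s = -5: the polynomial evaluates to 0, so (s + 5) is a factor.
Dividing out leaves s^2 + 20s + 99 = 0.
Factoring the quadratic: (s + 9)(s + 11) = 0.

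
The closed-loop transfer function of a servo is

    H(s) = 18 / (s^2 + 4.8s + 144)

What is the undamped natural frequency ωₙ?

ωₙ = 12 rad/s

Compare the denominator to the standard form s^2 + 2ζωₙs + ωₙ².
ωₙ² = 144, so ωₙ = 12 rad/s.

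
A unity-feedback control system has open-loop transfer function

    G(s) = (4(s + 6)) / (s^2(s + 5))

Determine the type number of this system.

The denominator has 2 factors of s at the origin (free integrators), so this is a Type 2 system.

Type 2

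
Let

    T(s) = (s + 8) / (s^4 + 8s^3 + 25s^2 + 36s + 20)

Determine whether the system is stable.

The denominator s^4 + 8s^3 + 25s^2 + 36s + 20 factors as (s + 2)^2(s^2 + 4s + 5), giving poles at s = -2, -2 + j, -2 - j, -2.
Since all poles lie strictly in the left half-plane, the system is stable.

stable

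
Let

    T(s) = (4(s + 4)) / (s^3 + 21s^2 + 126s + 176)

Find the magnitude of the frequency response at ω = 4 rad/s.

Substitute s = j4: numerator = 16 + j16, denominator = -160 + j440.
|T(j4)| = |16 + j16| / |-160 + j440| = 22.627 / 468.19 ≈ 0.04833.

|T(j4)| ≈ 0.04833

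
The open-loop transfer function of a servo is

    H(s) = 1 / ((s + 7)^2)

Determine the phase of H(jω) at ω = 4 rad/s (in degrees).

∠H(j4) ≈ -59.49°

At s = j4: numerator = 1, denominator = 33 + j56.
∠H = ∠num − ∠den = 0° − (59.490°) = -59.49°.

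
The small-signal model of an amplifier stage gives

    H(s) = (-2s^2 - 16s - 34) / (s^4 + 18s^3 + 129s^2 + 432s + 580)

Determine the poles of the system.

The poles are the roots of the denominator s^4 + 18s^3 + 129s^2 + 432s + 580 = 0.
No real roots exist; factor into two real quadratics: (s^2 + 10s + 29)(s^2 + 8s + 20) = 0.
Each quadratic gives a conjugate pair via the quadratic formula.

s = -5 ± 2j, -4 ± 2j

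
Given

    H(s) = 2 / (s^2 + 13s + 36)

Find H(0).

H(0) = 1/18 ≈ 0.05556

Set s = 0: H(0) = (2) / (36) = 1/18.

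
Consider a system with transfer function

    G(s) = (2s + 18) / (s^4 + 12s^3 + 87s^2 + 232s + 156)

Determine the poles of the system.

s = -4 + 6j, -4 - 6j, -1, -3

The poles are the roots of the denominator s^4 + 12s^3 + 87s^2 + 232s + 156 = 0.
Trying s = -1: the polynomial evaluates to 0, so (s + 1) is a factor.
Dividing out leaves s^3 + 11s^2 + 76s + 156 = 0.
This factors further as (s^2 + 8s + 52)(s + 3) = 0.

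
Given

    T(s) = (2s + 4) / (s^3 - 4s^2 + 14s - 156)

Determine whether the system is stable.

The denominator s^3 - 4s^2 + 14s - 156 factors as (s^2 + 2s + 26)(s - 6), giving poles at s = -1 ± 5j, 6.
Since the pole(s) at s = 6 lie in the right half-plane, the system is unstable.

unstable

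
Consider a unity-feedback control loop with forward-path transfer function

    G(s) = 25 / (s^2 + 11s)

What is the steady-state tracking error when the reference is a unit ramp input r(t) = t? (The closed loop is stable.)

G(s) has one pole at the origin.
This is a Type 1 system. Kv = lim_{s→0} s·G(s) = 25/11.
e_ss = 1/Kv = 1/(25/11) = 11/25 ≈ 0.4400.

e_ss = 0.4400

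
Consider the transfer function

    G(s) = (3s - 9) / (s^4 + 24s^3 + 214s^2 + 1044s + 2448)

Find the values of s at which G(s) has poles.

The poles are the roots of the denominator s^4 + 24s^3 + 214s^2 + 1044s + 2448 = 0.
Trying s = -12: the polynomial evaluates to 0, so (s + 12) is a factor.
Dividing out leaves s^3 + 12s^2 + 70s + 204 = 0.
This factors further as (s^2 + 6s + 34)(s + 6) = 0.

s = -12, -3 ± 5j, -6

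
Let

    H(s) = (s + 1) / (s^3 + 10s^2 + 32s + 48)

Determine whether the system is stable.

stable

The denominator s^3 + 10s^2 + 32s + 48 factors as (s + 6)(s^2 + 4s + 8), giving poles at s = -6, -2 + 2j, -2 - 2j.
Since all poles lie strictly in the left half-plane, the system is stable.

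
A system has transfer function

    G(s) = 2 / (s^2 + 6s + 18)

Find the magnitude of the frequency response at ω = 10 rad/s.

Substitute s = j10: numerator = 2, denominator = -82 + j60.
|G(j10)| = |2| / |-82 + j60| = 2 / 101.61 ≈ 0.01968.

|G(j10)| ≈ 0.01968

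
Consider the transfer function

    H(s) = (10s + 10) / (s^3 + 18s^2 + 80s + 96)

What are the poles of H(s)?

The poles are the roots of the denominator s^3 + 18s^2 + 80s + 96 = 0.
Trying s = -12: the polynomial evaluates to 0, so (s + 12) is a factor.
Dividing out leaves s^2 + 6s + 8 = 0.
Factoring the quadratic: (s + 2)(s + 4) = 0.

s = -12, -2, -4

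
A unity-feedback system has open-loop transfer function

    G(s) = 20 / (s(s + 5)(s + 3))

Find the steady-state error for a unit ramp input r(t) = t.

e_ss = 0.7500

G(s) has one pole at the origin.
This is a Type 1 system. Kv = lim_{s→0} s·G(s) = 20/15 = 4/3.
e_ss = 1/Kv = 1/(4/3) = 3/4 ≈ 0.7500.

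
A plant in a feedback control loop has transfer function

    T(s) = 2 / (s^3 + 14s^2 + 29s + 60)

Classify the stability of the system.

stable

The denominator s^3 + 14s^2 + 29s + 60 factors as (s^2 + 2s + 5)(s + 12), giving poles at s = -1 + 2j, -1 - 2j, -12.
Since all poles lie strictly in the left half-plane, the system is stable.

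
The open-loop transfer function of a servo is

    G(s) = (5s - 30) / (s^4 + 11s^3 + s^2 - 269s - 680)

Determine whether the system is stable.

The denominator s^4 + 11s^3 + s^2 - 269s - 680 factors as (s^2 + 8s + 17)(s + 8)(s - 5), giving poles at s = -4 ± j, -8, 5.
Since the pole(s) at s = 5 lie in the right half-plane, the system is unstable.

unstable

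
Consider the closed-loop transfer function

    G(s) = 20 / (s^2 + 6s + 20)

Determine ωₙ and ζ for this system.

ωₙ ≈ 4.472 rad/s, ζ ≈ 0.6708

Compare the denominator to the standard form s^2 + 2ζωₙs + ωₙ².
ωₙ² = 20, so ωₙ = √20 ≈ 4.472 rad/s.
2ζωₙ = 6, so ζ = 6/(2·√20) ≈ 0.6708.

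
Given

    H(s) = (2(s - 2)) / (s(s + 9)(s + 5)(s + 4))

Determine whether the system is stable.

The poles can be read from the denominator factors: s = 0, -9, -5, -4.
Since the simple pole(s) at s = 0 lie on the jω-axis with none in the right half-plane, the system is marginally stable.

marginally stable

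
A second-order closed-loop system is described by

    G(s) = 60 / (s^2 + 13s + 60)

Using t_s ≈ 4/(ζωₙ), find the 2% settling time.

Comparing s^2 + 13s + 60 to s^2 + 2ζωₙs + ωₙ²: ωₙ = √60 ≈ 7.746 rad/s and ζ = 13/(2·√60) ≈ 0.8391.
ζωₙ = 13/2 = 6.5, so t_s ≈ 4/(ζωₙ) = 4/6.5 ≈ 0.6154 s.

t_s ≈ 0.6154 s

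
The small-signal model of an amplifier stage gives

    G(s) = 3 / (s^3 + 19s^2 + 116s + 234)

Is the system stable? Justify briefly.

The denominator s^3 + 19s^2 + 116s + 234 factors as (s^2 + 10s + 26)(s + 9), giving poles at s = -5 ± j, -9.
Since all poles lie strictly in the left half-plane, the system is stable.

stable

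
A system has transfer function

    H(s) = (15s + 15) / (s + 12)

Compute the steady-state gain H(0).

Set s = 0: H(0) = (15) / (12) = 5/4.

H(0) = 5/4 ≈ 1.250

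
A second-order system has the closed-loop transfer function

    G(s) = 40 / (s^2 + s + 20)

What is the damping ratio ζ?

Compare the denominator to the standard form s^2 + 2ζωₙs + ωₙ².
ωₙ² = 20, so ωₙ = √20 ≈ 4.472 rad/s.
2ζωₙ = 1, so ζ = 1/(2·√20) ≈ 0.1118.
With ζ = 0.1118 the response is underdamped.

ζ ≈ 0.1118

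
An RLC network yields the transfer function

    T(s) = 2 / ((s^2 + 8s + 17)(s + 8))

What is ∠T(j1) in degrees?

At s = j1: numerator = 2, denominator = 120 + j80.
∠T = ∠num − ∠den = 0° − (33.690°) = -33.69°.

∠T(j1) ≈ -33.69°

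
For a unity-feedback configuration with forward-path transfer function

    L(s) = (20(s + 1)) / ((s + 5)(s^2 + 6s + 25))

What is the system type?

The denominator has no factor of s at the origin — no free integrator — so this is a Type 0 system.

Type 0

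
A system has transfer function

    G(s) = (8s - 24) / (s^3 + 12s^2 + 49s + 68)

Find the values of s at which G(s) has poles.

s = -4 + j, -4 - j, -4

The poles are the roots of the denominator s^3 + 12s^2 + 49s + 68 = 0.
Trying s = -4: the polynomial evaluates to 0, so (s + 4) is a factor.
Dividing out leaves s^2 + 8s + 17 = 0.
The quadratic formula then gives s = -4 ± 1j.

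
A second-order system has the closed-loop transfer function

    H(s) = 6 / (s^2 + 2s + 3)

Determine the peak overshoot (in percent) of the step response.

%OS ≈ 10.8%

Comparing s^2 + 2s + 3 to s^2 + 2ζωₙs + ωₙ²: ωₙ = √3 ≈ 1.732 rad/s and ζ = 2/(2·√3) ≈ 0.5774.
%OS = 100·exp(−πζ/√(1−ζ²)) = 100·exp(−π·0.5774/√(1−0.5774²)) ≈ 10.8%.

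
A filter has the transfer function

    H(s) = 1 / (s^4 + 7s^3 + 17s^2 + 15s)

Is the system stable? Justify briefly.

marginally stable

The denominator s^4 + 7s^3 + 17s^2 + 15s factors as s(s + 3)(s^2 + 4s + 5), giving poles at s = 0, -3, -2 + j, -2 - j.
Since the simple pole(s) at s = 0 lie on the jω-axis with none in the right half-plane, the system is marginally stable.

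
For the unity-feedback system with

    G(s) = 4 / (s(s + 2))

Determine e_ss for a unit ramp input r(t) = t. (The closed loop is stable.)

e_ss = 0.5000

G(s) has one pole at the origin.
This is a Type 1 system. Kv = lim_{s→0} s·G(s) = 4/2 = 2.
e_ss = 1/Kv = 1/(2) = 1/2 ≈ 0.5000.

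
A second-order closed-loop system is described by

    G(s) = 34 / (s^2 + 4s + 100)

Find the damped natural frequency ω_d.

ω_d ≈ 9.798 rad/s

Comparing s^2 + 4s + 100 to s^2 + 2ζωₙs + ωₙ²: ωₙ = 10 rad/s and ζ = 4/(2·10) = 0.2.
ζωₙ = 4/2 = 2, so ω_d = ωₙ√(1−ζ²) = √(ωₙ² − (ζωₙ)²) = √(100 − 2²) = √96 ≈ 9.798 rad/s.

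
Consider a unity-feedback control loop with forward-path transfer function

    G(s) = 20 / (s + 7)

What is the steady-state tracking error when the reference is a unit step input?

e_ss = 0.2593

G(s) has no poles at the origin.
This is a Type 0 system. Kp = lim_{s→0} G(s) = 20/7.
e_ss = 1/(1 + Kp) = 1/(1 + 20/7) = 7/27 ≈ 0.2593.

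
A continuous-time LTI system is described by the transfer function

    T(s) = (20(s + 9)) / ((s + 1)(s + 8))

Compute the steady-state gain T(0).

T(0) = 45/2 ≈ 22.50

At s = 0 each factor (s + a) contributes a and each (s^2 + bs + c) contributes c.
T(0) = 20·(9) / ((1) · (8)) = 180/8 = 45/2.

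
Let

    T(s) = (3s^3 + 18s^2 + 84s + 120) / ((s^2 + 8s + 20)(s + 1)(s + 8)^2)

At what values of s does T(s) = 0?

s = -2 + 4j, -2 - 4j, -2

Set the numerator to zero: 3s^3 + 18s^2 + 84s + 120 = 0, i.e. 3·(s^3 + 6s^2 + 28s + 40) = 0.
Factoring: (s^2 + 4s + 20)(s + 2) = 0.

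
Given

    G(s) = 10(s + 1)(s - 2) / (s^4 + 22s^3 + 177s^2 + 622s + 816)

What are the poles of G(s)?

The poles are the roots of the denominator s^4 + 22s^3 + 177s^2 + 622s + 816 = 0.
Trying s = -8: the polynomial evaluates to 0, so (s + 8) is a factor.
Dividing out leaves s^3 + 14s^2 + 65s + 102 = 0.
This factors further as (s^2 + 8s + 17)(s + 6) = 0.

s = -8, -4 + j, -4 - j, -6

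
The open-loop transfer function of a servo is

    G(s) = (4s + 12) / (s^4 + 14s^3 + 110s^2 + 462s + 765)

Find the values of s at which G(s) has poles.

s = -4 ± j, -3 ± 6j

The poles are the roots of the denominator s^4 + 14s^3 + 110s^2 + 462s + 765 = 0.
No real roots exist; factor into two real quadratics: (s^2 + 8s + 17)(s^2 + 6s + 45) = 0.
Each quadratic gives a conjugate pair via the quadratic formula.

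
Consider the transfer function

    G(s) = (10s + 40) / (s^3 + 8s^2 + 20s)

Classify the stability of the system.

marginally stable

The denominator s^3 + 8s^2 + 20s factors as s(s^2 + 8s + 20), giving poles at s = 0, -4 ± 2j.
Since the simple pole(s) at s = 0 lie on the jω-axis with none in the right half-plane, the system is marginally stable.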